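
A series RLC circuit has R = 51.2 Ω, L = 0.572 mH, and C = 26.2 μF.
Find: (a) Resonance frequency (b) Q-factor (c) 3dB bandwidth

Step 1 — Resonance: ω₀ = 1/√(LC) = 1/√(0.000572·2.62e-05) = 8169 rad/s.
Step 2 — f₀ = ω₀/(2π) = 1300 Hz.
Step 3 — Series Q: Q = ω₀L/R = 8169·0.000572/51.2 = 0.09126.
Step 4 — Bandwidth: Δω = ω₀/Q = 8.951e+04 rad/s; BW = Δω/(2π) = 1.425e+04 Hz.

(a) f₀ = 1300 Hz  (b) Q = 0.09126  (c) BW = 1.425e+04 Hz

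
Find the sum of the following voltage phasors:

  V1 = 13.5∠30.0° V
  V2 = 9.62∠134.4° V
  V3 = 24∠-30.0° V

Step 1 — Convert each phasor to rectangular form:
  V1 = 13.5·(cos(30.0°) + j·sin(30.0°)) = 11.69 + j6.75 V
  V2 = 9.62·(cos(134.4°) + j·sin(134.4°)) = -6.731 + j6.873 V
  V3 = 24·(cos(-30.0°) + j·sin(-30.0°)) = 20.78 - j12 V
Step 2 — Sum components: V_total = 25.75 + j1.623 V.
Step 3 — Convert to polar: |V_total| = 25.8 V, ∠V_total = 3.6°.

V_total = 25.8∠3.6° V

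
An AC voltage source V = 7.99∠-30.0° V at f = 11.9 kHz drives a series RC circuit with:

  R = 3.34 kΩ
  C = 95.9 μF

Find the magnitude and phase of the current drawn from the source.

Step 1 — Angular frequency: ω = 2π·f = 2π·1.19e+04 = 7.477e+04 rad/s.
Step 2 — Component impedances:
  R: Z = R = 3340 Ω
  C: Z = 1/(jωC) = -j/(ω·C) = 0 - j0.1395 Ω
Step 3 — Series combination: Z_total = R + C = 3340 - j0.1395 Ω = 3340∠-0.0° Ω.
Step 4 — Source phasor: V = 7.99∠-30.0° V = 6.92 - j3.995 V.
Step 5 — Ohm's law: I = V / Z_total = (6.92 - j3.995) / (3340 - j0.1395) = 0.002072 - j0.001196 A.
Step 6 — Convert to polar: |I| = 0.002392 A, ∠I = -30.0°.

I = 0.002392∠-30.0° A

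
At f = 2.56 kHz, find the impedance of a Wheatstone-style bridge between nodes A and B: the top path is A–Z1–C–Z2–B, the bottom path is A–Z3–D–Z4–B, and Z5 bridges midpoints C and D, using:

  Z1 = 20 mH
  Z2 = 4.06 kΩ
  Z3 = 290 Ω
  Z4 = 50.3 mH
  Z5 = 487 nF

Step 1 — Angular frequency: ω = 2π·f = 2π·2560 = 1.608e+04 rad/s.
Step 2 — Component impedances:
  Z1: Z = jωL = j·1.608e+04·0.02 = 0 + j321.7 Ω
  Z2: Z = R = 4060 Ω
  Z3: Z = R = 290 Ω
  Z4: Z = jωL = j·1.608e+04·0.0503 = 0 + j809.1 Ω
  Z5: Z = 1/(jωC) = -j/(ω·C) = 0 - j127.7 Ω
Step 3 — Bridge requires nodal analysis (the Z5 bridge couples midpoints C and D, so the two paths cannot be reduced to a simple series/parallel combination). Setting node B to ground and injecting 1 A at node A, the 3-node admittance system at A, C, D solves to V_A = Z_AB = 215.7 + j943.7 Ω = 968∠77.1° Ω.

Z = 215.7 + j943.7 Ω = 968∠77.1° Ω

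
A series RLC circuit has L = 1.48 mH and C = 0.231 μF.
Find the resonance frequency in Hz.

Step 1 — Resonance condition Im(Z)=0 gives ω₀ = 1/√(LC).
Step 2 — ω₀ = 1/√(0.00148·2.31e-07) = 5.408e+04 rad/s.
Step 3 — f₀ = ω₀/(2π) = 8608 Hz.

f₀ = 8608 Hz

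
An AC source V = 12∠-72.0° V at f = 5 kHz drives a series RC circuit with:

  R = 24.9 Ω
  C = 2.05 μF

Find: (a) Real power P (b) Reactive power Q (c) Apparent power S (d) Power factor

Step 1 — Angular frequency: ω = 2π·f = 2π·5000 = 3.142e+04 rad/s.
Step 2 — Component impedances:
  R: Z = R = 24.9 Ω
  C: Z = 1/(jωC) = -j/(ω·C) = 0 - j15.53 Ω
Step 3 — Series combination: Z_total = R + C = 24.9 - j15.53 Ω = 29.34∠-31.9° Ω.
Step 4 — Source phasor: V = 12∠-72.0° V = 3.708 - j11.41 V.
Step 5 — Current: I = V / Z = 0.313 - j0.2631 A = 0.4089∠-40.1° A.
Step 6 — Complex power: S = V·I* = 4.164 - j2.597 VA.
Step 7 — Real power: P = Re(S) = 4.164 W.
Step 8 — Reactive power: Q = Im(S) = -2.597 VAR.
Step 9 — Apparent power: |S| = 4.907 VA.
Step 10 — Power factor: PF = P/|S| = 0.8485 (leading).

(a) P = 4.164 W  (b) Q = -2.597 VAR  (c) S = 4.907 VA  (d) PF = 0.8485 (leading)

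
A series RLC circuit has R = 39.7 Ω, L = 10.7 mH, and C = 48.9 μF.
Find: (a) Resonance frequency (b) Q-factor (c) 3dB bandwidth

Step 1 — Resonance condition Im(Z)=0 gives ω₀ = 1/√(LC).
Step 2 — ω₀ = 1/√(0.0107·4.89e-05) = 1382 rad/s.
Step 3 — f₀ = ω₀/(2π) = 220 Hz.
Step 4 — Series Q: Q = ω₀L/R = 1382·0.0107/39.7 = 0.3726.
Step 5 — 3dB bandwidth: Δω = ω₀/Q = 3710 rad/s; BW = Δω/(2π) = 590.5 Hz.

(a) f₀ = 220 Hz  (b) Q = 0.3726  (c) BW = 590.5 Hz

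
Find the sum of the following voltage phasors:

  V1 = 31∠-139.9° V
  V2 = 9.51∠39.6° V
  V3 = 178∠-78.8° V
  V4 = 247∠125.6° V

Step 1 — Convert each phasor to rectangular form:
  V1 = 31·(cos(-139.9°) + j·sin(-139.9°)) = -23.71 - j19.97 V
  V2 = 9.51·(cos(39.6°) + j·sin(39.6°)) = 7.328 + j6.062 V
  V3 = 178·(cos(-78.8°) + j·sin(-78.8°)) = 34.57 - j174.6 V
  V4 = 247·(cos(125.6°) + j·sin(125.6°)) = -143.8 + j200.8 V
Step 2 — Sum components: V_total = -125.6 + j12.32 V.
Step 3 — Convert to polar: |V_total| = 126.2 V, ∠V_total = 174.4°.

V_total = 126.2∠174.4° V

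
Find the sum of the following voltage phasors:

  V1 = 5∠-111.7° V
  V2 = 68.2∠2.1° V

Step 1 — Convert each phasor to rectangular form:
  V1 = 5·(cos(-111.7°) + j·sin(-111.7°)) = -1.849 - j4.646 V
  V2 = 68.2·(cos(2.1°) + j·sin(2.1°)) = 68.15 + j2.499 V
Step 2 — Sum components: V_total = 66.31 - j2.147 V.
Step 3 — Convert to polar: |V_total| = 66.34 V, ∠V_total = -1.9°.

V_total = 66.34∠-1.9° V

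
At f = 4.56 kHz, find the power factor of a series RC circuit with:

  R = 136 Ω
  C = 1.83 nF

Step 1 — Angular frequency: ω = 2π·f = 2π·4560 = 2.865e+04 rad/s.
Step 2 — Component impedances:
  R: Z = R = 136 Ω
  C: Z = 1/(jωC) = -j/(ω·C) = 0 - j1.907e+04 Ω
Step 3 — Series combination: Z_total = R + C = 136 - j1.907e+04 Ω = 1.907e+04∠-89.6° Ω.
Step 4 — Power factor: PF = cos(φ) = Re(Z)/|Z| = 136/19072.8 = 0.007131.
Step 5 — Type: Im(Z) = -1.907e+04 ⇒ leading (phase φ = -89.6°).

PF = 0.007131 (leading, φ = -89.6°)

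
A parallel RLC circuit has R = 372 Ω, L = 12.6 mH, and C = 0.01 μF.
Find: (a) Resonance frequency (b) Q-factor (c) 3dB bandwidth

Step 1 — Resonance: ω₀ = 1/√(LC) = 1/√(0.0126·1e-08) = 8.909e+04 rad/s.
Step 2 — f₀ = ω₀/(2π) = 1.418e+04 Hz.
Step 3 — Parallel Q: Q = R/(ω₀L) = 372/(8.909e+04·0.0126) = 0.3314.
Step 4 — Bandwidth: Δω = ω₀/Q = 2.688e+05 rad/s; BW = Δω/(2π) = 4.278e+04 Hz.

(a) f₀ = 1.418e+04 Hz  (b) Q = 0.3314  (c) BW = 4.278e+04 Hz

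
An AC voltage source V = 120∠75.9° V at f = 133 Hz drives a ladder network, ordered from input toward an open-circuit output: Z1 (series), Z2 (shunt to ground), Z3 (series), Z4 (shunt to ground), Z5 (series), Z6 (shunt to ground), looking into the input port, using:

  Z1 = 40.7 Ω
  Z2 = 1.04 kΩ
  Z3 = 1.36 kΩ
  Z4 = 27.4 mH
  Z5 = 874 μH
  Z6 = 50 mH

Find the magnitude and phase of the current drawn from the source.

Step 1 — Angular frequency: ω = 2π·f = 2π·133 = 835.7 rad/s.
Step 2 — Component impedances:
  Z1: Z = R = 40.7 Ω
  Z2: Z = R = 1040 Ω
  Z3: Z = R = 1360 Ω
  Z4: Z = jωL = j·835.7·0.0274 = 0 + j22.9 Ω
  Z5: Z = jωL = j·835.7·0.000874 = 0 + j0.7304 Ω
  Z6: Z = jωL = j·835.7·0.05 = 0 + j41.78 Ω
Step 3 — Ladder network (open output): work backward from the far end, alternating series and parallel combinations. Z_in = 630.1 + j2.794 Ω = 630.1∠0.3° Ω.
Step 4 — Source phasor: V = 120∠75.9° V = 29.23 + j116.4 V.
Step 5 — Ohm's law: I = V / Z_total = (29.23 + j116.4) / (630.1 + j2.794) = 0.04722 + j0.1845 A.
Step 6 — Convert to polar: |I| = 0.1905 A, ∠I = 75.6°.

I = 0.1905∠75.6° A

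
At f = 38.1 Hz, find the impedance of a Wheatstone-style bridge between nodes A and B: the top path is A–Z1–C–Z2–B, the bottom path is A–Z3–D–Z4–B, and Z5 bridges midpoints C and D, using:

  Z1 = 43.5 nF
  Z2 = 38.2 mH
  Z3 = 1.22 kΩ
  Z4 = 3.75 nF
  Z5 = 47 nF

Step 1 — Angular frequency: ω = 2π·f = 2π·38.1 = 239.4 rad/s.
Step 2 — Component impedances:
  Z1: Z = 1/(jωC) = -j/(ω·C) = 0 - j9.603e+04 Ω
  Z2: Z = jωL = j·239.4·0.0382 = 0 + j9.145 Ω
  Z3: Z = R = 1220 Ω
  Z4: Z = 1/(jωC) = -j/(ω·C) = 0 - j1.114e+06 Ω
  Z5: Z = 1/(jωC) = -j/(ω·C) = 0 - j8.888e+04 Ω
Step 3 — Bridge requires nodal analysis (the Z5 bridge couples midpoints C and D, so the two paths cannot be reduced to a simple series/parallel combination). Setting node B to ground and injecting 1 A at node A, the 3-node admittance system at A, C, D solves to V_A = Z_AB = 353.7 - j4.432e+04 Ω = 4.432e+04∠-89.5° Ω.

Z = 353.7 - j4.432e+04 Ω = 4.432e+04∠-89.5° Ω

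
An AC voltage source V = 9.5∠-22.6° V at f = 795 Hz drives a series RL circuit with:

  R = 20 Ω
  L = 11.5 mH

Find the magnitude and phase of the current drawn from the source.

Step 1 — Angular frequency: ω = 2π·f = 2π·795 = 4995 rad/s.
Step 2 — Component impedances:
  R: Z = R = 20 Ω
  L: Z = jωL = j·4995·0.0115 = 0 + j57.44 Ω
Step 3 — Series combination: Z_total = R + L = 20 + j57.44 Ω = 60.83∠70.8° Ω.
Step 4 — Source phasor: V = 9.5∠-22.6° V = 8.77 - j3.651 V.
Step 5 — Ohm's law: I = V / Z_total = (8.77 - j3.651) / (20 + j57.44) = -0.009273 - j0.1559 A.
Step 6 — Convert to polar: |I| = 0.1562 A, ∠I = -93.4°.

I = 0.1562∠-93.4° A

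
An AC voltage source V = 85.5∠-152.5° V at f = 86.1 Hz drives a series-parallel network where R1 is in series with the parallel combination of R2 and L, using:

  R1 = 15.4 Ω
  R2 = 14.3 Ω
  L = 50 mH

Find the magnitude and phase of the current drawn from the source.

Step 1 — Angular frequency: ω = 2π·f = 2π·86.1 = 541 rad/s.
Step 2 — Component impedances:
  R1: Z = R = 15.4 Ω
  R2: Z = R = 14.3 Ω
  L: Z = jωL = j·541·0.05 = 0 + j27.05 Ω
Step 3 — Parallel branch: R2 || L = 1/(1/R2 + 1/L) = 11.18 + j5.909 Ω.
Step 4 — Series with R1: Z_total = R1 + (R2 || L) = 26.58 + j5.909 Ω = 27.23∠12.5° Ω.
Step 5 — Source phasor: V = 85.5∠-152.5° V = -75.84 - j39.48 V.
Step 6 — Ohm's law: I = V / Z_total = (-75.84 - j39.48) / (26.58 + j5.909) = -3.034 - j0.811 A.
Step 7 — Convert to polar: |I| = 3.14 A, ∠I = -165.0°.

I = 3.14∠-165.0° A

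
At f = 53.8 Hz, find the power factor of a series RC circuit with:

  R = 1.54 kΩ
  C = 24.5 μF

Step 1 — Angular frequency: ω = 2π·f = 2π·53.8 = 338 rad/s.
Step 2 — Component impedances:
  R: Z = R = 1540 Ω
  C: Z = 1/(jωC) = -j/(ω·C) = 0 - j120.7 Ω
Step 3 — Series combination: Z_total = R + C = 1540 - j120.7 Ω = 1545∠-4.5° Ω.
Step 4 — Power factor: PF = cos(φ) = Re(Z)/|Z| = 1540/1544.73 = 0.9969.
Step 5 — Type: Im(Z) = -120.7 ⇒ leading (phase φ = -4.5°).

PF = 0.9969 (leading, φ = -4.5°)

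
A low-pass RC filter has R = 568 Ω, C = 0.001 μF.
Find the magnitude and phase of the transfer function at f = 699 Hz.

Step 1 — Angular frequency: ω = 2π·699 = 4392 rad/s.
Step 2 — Transfer function: H(jω) = 1/(1 + jωRC).
Step 3 — Denominator: 1 + jωRC = 1 + j·4392·568·1e-09 = 1 + j0.002495.
Step 4 — H = 1 - j0.002495.
Step 5 — Magnitude: |H| = 1 (-0.0 dB); phase: φ = -0.1°.

|H| = 1 (-0.0 dB), φ = -0.1°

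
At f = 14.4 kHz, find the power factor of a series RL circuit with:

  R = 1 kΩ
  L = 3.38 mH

Step 1 — Angular frequency: ω = 2π·f = 2π·1.44e+04 = 9.048e+04 rad/s.
Step 2 — Component impedances:
  R: Z = R = 1000 Ω
  L: Z = jωL = j·9.048e+04·0.00338 = 0 + j305.8 Ω
Step 3 — Series combination: Z_total = R + L = 1000 + j305.8 Ω = 1046∠17.0° Ω.
Step 4 — Power factor: PF = cos(φ) = Re(Z)/|Z| = 1000/1045.7 = 0.9563.
Step 5 — Type: Im(Z) = 305.8 ⇒ lagging (phase φ = 17.0°).

PF = 0.9563 (lagging, φ = 17.0°)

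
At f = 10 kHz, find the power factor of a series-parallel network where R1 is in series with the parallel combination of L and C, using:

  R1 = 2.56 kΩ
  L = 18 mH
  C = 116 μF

Step 1 — Angular frequency: ω = 2π·f = 2π·1e+04 = 6.283e+04 rad/s.
Step 2 — Component impedances:
  R1: Z = R = 2560 Ω
  L: Z = jωL = j·6.283e+04·0.018 = 0 + j1131 Ω
  C: Z = 1/(jωC) = -j/(ω·C) = 0 - j0.1372 Ω
Step 3 — Parallel branch: L || C = 1/(1/L + 1/C) = 0 - j0.1372 Ω.
Step 4 — Series with R1: Z_total = R1 + (L || C) = 2560 - j0.1372 Ω = 2560∠-0.0° Ω.
Step 5 — Power factor: PF = cos(φ) = Re(Z)/|Z| = 2560/2560 = 1.
Step 6 — Type: Im(Z) = -0.1372 ⇒ leading (phase φ = -0.0°).

PF = 1 (leading, φ = -0.0°)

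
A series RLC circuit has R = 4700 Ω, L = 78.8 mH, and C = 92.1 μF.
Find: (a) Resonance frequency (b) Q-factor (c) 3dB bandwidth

Step 1 — Resonance: ω₀ = 1/√(LC) = 1/√(0.0788·9.21e-05) = 371.2 rad/s.
Step 2 — f₀ = ω₀/(2π) = 59.08 Hz.
Step 3 — Series Q: Q = ω₀L/R = 371.2·0.0788/4700 = 0.006224.
Step 4 — Bandwidth: Δω = ω₀/Q = 5.964e+04 rad/s; BW = Δω/(2π) = 9493 Hz.

(a) f₀ = 59.08 Hz  (b) Q = 0.006224  (c) BW = 9493 Hz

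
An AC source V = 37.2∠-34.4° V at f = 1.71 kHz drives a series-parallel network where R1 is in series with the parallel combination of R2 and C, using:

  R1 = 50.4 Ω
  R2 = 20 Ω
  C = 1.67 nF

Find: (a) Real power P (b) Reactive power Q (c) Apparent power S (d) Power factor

Step 1 — Angular frequency: ω = 2π·f = 2π·1710 = 1.074e+04 rad/s.
Step 2 — Component impedances:
  R1: Z = R = 50.4 Ω
  R2: Z = R = 20 Ω
  C: Z = 1/(jωC) = -j/(ω·C) = 0 - j5.573e+04 Ω
Step 3 — Parallel branch: R2 || C = 1/(1/R2 + 1/C) = 20 - j0.007177 Ω.
Step 4 — Series with R1: Z_total = R1 + (R2 || C) = 70.4 - j0.007177 Ω = 70.4∠-0.0° Ω.
Step 5 — Source phasor: V = 37.2∠-34.4° V = 30.69 - j21.02 V.
Step 6 — Current: I = V / Z = 0.436 - j0.2985 A = 0.5284∠-34.4° A.
Step 7 — Complex power: S = V·I* = 19.66 - j0.002004 VA.
Step 8 — Real power: P = Re(S) = 19.66 W.
Step 9 — Reactive power: Q = Im(S) = -0.002004 VAR.
Step 10 — Apparent power: |S| = 19.66 VA.
Step 11 — Power factor: PF = P/|S| = 1 (leading).

(a) P = 19.66 W  (b) Q = -0.002004 VAR  (c) S = 19.66 VA  (d) PF = 1 (leading)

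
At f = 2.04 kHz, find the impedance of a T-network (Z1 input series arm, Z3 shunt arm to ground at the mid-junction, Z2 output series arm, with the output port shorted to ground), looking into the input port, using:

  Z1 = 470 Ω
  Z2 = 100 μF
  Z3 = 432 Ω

Step 1 — Angular frequency: ω = 2π·f = 2π·2040 = 1.282e+04 rad/s.
Step 2 — Component impedances:
  Z1: Z = R = 470 Ω
  Z2: Z = 1/(jωC) = -j/(ω·C) = 0 - j0.7802 Ω
  Z3: Z = R = 432 Ω
Step 3 — With the output port shorted to ground, the output series arm Z2 runs from the junction to ground; the shunt arm Z3 also runs from the junction to ground. They appear in parallel: Z3 || Z2 = 0.001409 - j0.7802 Ω.
Step 4 — Series with input arm Z1: Z_in = Z1 + (Z3 || Z2) = 470 - j0.7802 Ω = 470∠-0.1° Ω.

Z = 470 - j0.7802 Ω = 470∠-0.1° Ω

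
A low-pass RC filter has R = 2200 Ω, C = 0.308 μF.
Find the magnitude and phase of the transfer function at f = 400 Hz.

Step 1 — Angular frequency: ω = 2π·400 = 2513 rad/s.
Step 2 — Transfer function: H(jω) = 1/(1 + jωRC).
Step 3 — Denominator: 1 + jωRC = 1 + j·2513·2200·3.08e-07 = 1 + j1.703.
Step 4 — H = 0.2564 - j0.4366.
Step 5 — Magnitude: |H| = 0.5064 (-5.9 dB); phase: φ = -59.6°.

|H| = 0.5064 (-5.9 dB), φ = -59.6°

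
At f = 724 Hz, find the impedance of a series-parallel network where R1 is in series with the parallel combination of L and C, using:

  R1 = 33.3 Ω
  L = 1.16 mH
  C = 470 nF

Step 1 — Angular frequency: ω = 2π·f = 2π·724 = 4549 rad/s.
Step 2 — Component impedances:
  R1: Z = R = 33.3 Ω
  L: Z = jωL = j·4549·0.00116 = 0 + j5.277 Ω
  C: Z = 1/(jωC) = -j/(ω·C) = 0 - j467.7 Ω
Step 3 — Parallel branch: L || C = 1/(1/L + 1/C) = 0 + j5.337 Ω.
Step 4 — Series with R1: Z_total = R1 + (L || C) = 33.3 + j5.337 Ω = 33.72∠9.1° Ω.

Z = 33.3 + j5.337 Ω = 33.72∠9.1° Ω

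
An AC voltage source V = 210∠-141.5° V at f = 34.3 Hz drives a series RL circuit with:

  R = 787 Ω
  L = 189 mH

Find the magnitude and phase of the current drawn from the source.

Step 1 — Angular frequency: ω = 2π·f = 2π·34.3 = 215.5 rad/s.
Step 2 — Component impedances:
  R: Z = R = 787 Ω
  L: Z = jωL = j·215.5·0.189 = 0 + j40.73 Ω
Step 3 — Series combination: Z_total = R + L = 787 + j40.73 Ω = 788.1∠3.0° Ω.
Step 4 — Source phasor: V = 210∠-141.5° V = -164.3 - j130.7 V.
Step 5 — Ohm's law: I = V / Z_total = (-164.3 - j130.7) / (787 + j40.73) = -0.2168 - j0.1549 A.
Step 6 — Convert to polar: |I| = 0.2665 A, ∠I = -144.5°.

I = 0.2665∠-144.5° A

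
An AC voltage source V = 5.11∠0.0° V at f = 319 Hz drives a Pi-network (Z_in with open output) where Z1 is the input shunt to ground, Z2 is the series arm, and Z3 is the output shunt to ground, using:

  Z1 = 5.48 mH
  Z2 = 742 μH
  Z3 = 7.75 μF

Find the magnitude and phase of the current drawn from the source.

Step 1 — Angular frequency: ω = 2π·f = 2π·319 = 2004 rad/s.
Step 2 — Component impedances:
  Z1: Z = jωL = j·2004·0.00548 = 0 + j10.98 Ω
  Z2: Z = jωL = j·2004·0.000742 = 0 + j1.487 Ω
  Z3: Z = 1/(jωC) = -j/(ω·C) = 0 - j64.38 Ω
Step 3 — With open output, the series arm Z2 and the output shunt Z3 appear in series to ground: Z2 + Z3 = 0 - j62.89 Ω.
Step 4 — Parallel with input shunt Z1: Z_in = Z1 || (Z2 + Z3) = 0 + j13.31 Ω = 13.31∠90.0° Ω.
Step 5 — Source phasor: V = 5.11∠0.0° V = 5.11 V.
Step 6 — Ohm's law: I = V / Z_total = (5.11) / (0 + j13.31) = 0 - j0.384 A.
Step 7 — Convert to polar: |I| = 0.384 A, ∠I = -90.0°.

I = 0.384∠-90.0° A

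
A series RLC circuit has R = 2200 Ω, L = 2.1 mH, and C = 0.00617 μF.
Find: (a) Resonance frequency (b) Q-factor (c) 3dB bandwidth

Step 1 — Resonance: ω₀ = 1/√(LC) = 1/√(0.0021·6.17e-09) = 2.778e+05 rad/s.
Step 2 — f₀ = ω₀/(2π) = 4.421e+04 Hz.
Step 3 — Series Q: Q = ω₀L/R = 2.778e+05·0.0021/2200 = 0.2652.
Step 4 — Bandwidth: Δω = ω₀/Q = 1.048e+06 rad/s; BW = Δω/(2π) = 1.667e+05 Hz.

(a) f₀ = 4.421e+04 Hz  (b) Q = 0.2652  (c) BW = 1.667e+05 Hz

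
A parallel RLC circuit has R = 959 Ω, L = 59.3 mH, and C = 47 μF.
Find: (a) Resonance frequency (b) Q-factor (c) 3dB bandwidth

Step 1 — Resonance: ω₀ = 1/√(LC) = 1/√(0.0593·4.7e-05) = 599 rad/s.
Step 2 — f₀ = ω₀/(2π) = 95.33 Hz.
Step 3 — Parallel Q: Q = R/(ω₀L) = 959/(599·0.0593) = 27.
Step 4 — Bandwidth: Δω = ω₀/Q = 22.19 rad/s; BW = Δω/(2π) = 3.531 Hz.

(a) f₀ = 95.33 Hz  (b) Q = 27  (c) BW = 3.531 Hz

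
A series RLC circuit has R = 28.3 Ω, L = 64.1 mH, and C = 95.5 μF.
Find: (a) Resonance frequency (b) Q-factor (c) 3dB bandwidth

Step 1 — Resonance: ω₀ = 1/√(LC) = 1/√(0.0641·9.55e-05) = 404.2 rad/s.
Step 2 — f₀ = ω₀/(2π) = 64.33 Hz.
Step 3 — Series Q: Q = ω₀L/R = 404.2·0.0641/28.3 = 0.9155.
Step 4 — Bandwidth: Δω = ω₀/Q = 441.5 rad/s; BW = Δω/(2π) = 70.27 Hz.

(a) f₀ = 64.33 Hz  (b) Q = 0.9155  (c) BW = 70.27 Hz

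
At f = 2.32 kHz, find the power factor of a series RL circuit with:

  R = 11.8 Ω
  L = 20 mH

Step 1 — Angular frequency: ω = 2π·f = 2π·2320 = 1.458e+04 rad/s.
Step 2 — Component impedances:
  R: Z = R = 11.8 Ω
  L: Z = jωL = j·1.458e+04·0.02 = 0 + j291.5 Ω
Step 3 — Series combination: Z_total = R + L = 11.8 + j291.5 Ω = 291.8∠87.7° Ω.
Step 4 — Power factor: PF = cos(φ) = Re(Z)/|Z| = 11.8/291.8 = 0.04044.
Step 5 — Type: Im(Z) = 291.5 ⇒ lagging (phase φ = 87.7°).

PF = 0.04044 (lagging, φ = 87.7°)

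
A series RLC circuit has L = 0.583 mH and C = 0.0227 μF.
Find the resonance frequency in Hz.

Step 1 — Resonance condition Im(Z)=0 gives ω₀ = 1/√(LC).
Step 2 — ω₀ = 1/√(0.000583·2.27e-08) = 2.749e+05 rad/s.
Step 3 — f₀ = ω₀/(2π) = 4.375e+04 Hz.

f₀ = 4.375e+04 Hz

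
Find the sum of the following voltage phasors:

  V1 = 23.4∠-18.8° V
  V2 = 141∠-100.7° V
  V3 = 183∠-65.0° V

Step 1 — Convert each phasor to rectangular form:
  V1 = 23.4·(cos(-18.8°) + j·sin(-18.8°)) = 22.15 - j7.541 V
  V2 = 141·(cos(-100.7°) + j·sin(-100.7°)) = -26.18 - j138.5 V
  V3 = 183·(cos(-65.0°) + j·sin(-65.0°)) = 77.34 - j165.9 V
Step 2 — Sum components: V_total = 73.31 - j311.9 V.
Step 3 — Convert to polar: |V_total| = 320.4 V, ∠V_total = -76.8°.

V_total = 320.4∠-76.8° V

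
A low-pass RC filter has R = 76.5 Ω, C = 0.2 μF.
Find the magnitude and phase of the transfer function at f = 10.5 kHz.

Step 1 — Angular frequency: ω = 2π·1.05e+04 = 6.597e+04 rad/s.
Step 2 — Transfer function: H(jω) = 1/(1 + jωRC).
Step 3 — Denominator: 1 + jωRC = 1 + j·6.597e+04·76.5·2e-07 = 1 + j1.009.
Step 4 — H = 0.4953 - j0.5.
Step 5 — Magnitude: |H| = 0.7038 (-3.1 dB); phase: φ = -45.3°.

|H| = 0.7038 (-3.1 dB), φ = -45.3°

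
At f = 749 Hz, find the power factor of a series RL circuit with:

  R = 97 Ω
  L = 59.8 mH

Step 1 — Angular frequency: ω = 2π·f = 2π·749 = 4706 rad/s.
Step 2 — Component impedances:
  R: Z = R = 97 Ω
  L: Z = jωL = j·4706·0.0598 = 0 + j281.4 Ω
Step 3 — Series combination: Z_total = R + L = 97 + j281.4 Ω = 297.7∠71.0° Ω.
Step 4 — Power factor: PF = cos(φ) = Re(Z)/|Z| = 97/297.67 = 0.3259.
Step 5 — Type: Im(Z) = 281.4 ⇒ lagging (phase φ = 71.0°).

PF = 0.3259 (lagging, φ = 71.0°)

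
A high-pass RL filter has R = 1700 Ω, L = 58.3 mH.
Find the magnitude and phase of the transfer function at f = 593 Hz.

Step 1 — Angular frequency: ω = 2π·593 = 3726 rad/s.
Step 2 — Transfer function: H(jω) = jωL/(R + jωL).
Step 3 — Numerator jωL = j·217.2; denominator R + jωL = 1700 + j217.2.
Step 4 — H = 0.01606 + j0.1257.
Step 5 — Magnitude: |H| = 0.1267 (-17.9 dB); phase: φ = 82.7°.

|H| = 0.1267 (-17.9 dB), φ = 82.7°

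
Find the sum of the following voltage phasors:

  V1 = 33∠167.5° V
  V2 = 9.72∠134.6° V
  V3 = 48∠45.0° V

Step 1 — Convert each phasor to rectangular form:
  V1 = 33·(cos(167.5°) + j·sin(167.5°)) = -32.22 + j7.143 V
  V2 = 9.72·(cos(134.6°) + j·sin(134.6°)) = -6.825 + j6.921 V
  V3 = 48·(cos(45.0°) + j·sin(45.0°)) = 33.94 + j33.94 V
Step 2 — Sum components: V_total = -5.102 + j48 V.
Step 3 — Convert to polar: |V_total| = 48.27 V, ∠V_total = 96.1°.

V_total = 48.27∠96.1° V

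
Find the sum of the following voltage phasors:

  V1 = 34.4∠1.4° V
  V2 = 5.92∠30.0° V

Step 1 — Convert each phasor to rectangular form:
  V1 = 34.4·(cos(1.4°) + j·sin(1.4°)) = 34.39 + j0.8405 V
  V2 = 5.92·(cos(30.0°) + j·sin(30.0°)) = 5.127 + j2.96 V
Step 2 — Sum components: V_total = 39.52 + j3.8 V.
Step 3 — Convert to polar: |V_total| = 39.7 V, ∠V_total = 5.5°.

V_total = 39.7∠5.5° V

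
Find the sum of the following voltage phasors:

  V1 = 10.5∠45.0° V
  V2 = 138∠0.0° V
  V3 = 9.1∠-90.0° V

Step 1 — Convert each phasor to rectangular form:
  V1 = 10.5·(cos(45.0°) + j·sin(45.0°)) = 7.425 + j7.425 V
  V2 = 138·(cos(0.0°) + j·sin(0.0°)) = 138 V
  V3 = 9.1·(cos(-90.0°) + j·sin(-90.0°)) = 0 - j9.1 V
Step 2 — Sum components: V_total = 145.4 - j1.675 V.
Step 3 — Convert to polar: |V_total| = 145.4 V, ∠V_total = -0.7°.

V_total = 145.4∠-0.7° V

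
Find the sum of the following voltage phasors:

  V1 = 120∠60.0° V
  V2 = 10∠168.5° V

Step 1 — Convert each phasor to rectangular form:
  V1 = 120·(cos(60.0°) + j·sin(60.0°)) = 60 + j103.9 V
  V2 = 10·(cos(168.5°) + j·sin(168.5°)) = -9.799 + j1.994 V
Step 2 — Sum components: V_total = 50.2 + j105.9 V.
Step 3 — Convert to polar: |V_total| = 117.2 V, ∠V_total = 64.6°.

V_total = 117.2∠64.6° V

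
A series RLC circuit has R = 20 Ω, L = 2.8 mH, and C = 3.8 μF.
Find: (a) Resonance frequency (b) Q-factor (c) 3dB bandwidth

Step 1 — Resonance condition Im(Z)=0 gives ω₀ = 1/√(LC).
Step 2 — ω₀ = 1/√(0.0028·3.8e-06) = 9695 rad/s.
Step 3 — f₀ = ω₀/(2π) = 1543 Hz.
Step 4 — Series Q: Q = ω₀L/R = 9695·0.0028/20 = 1.357.
Step 5 — 3dB bandwidth: Δω = ω₀/Q = 7143 rad/s; BW = Δω/(2π) = 1137 Hz.

(a) f₀ = 1543 Hz  (b) Q = 1.357  (c) BW = 1137 Hz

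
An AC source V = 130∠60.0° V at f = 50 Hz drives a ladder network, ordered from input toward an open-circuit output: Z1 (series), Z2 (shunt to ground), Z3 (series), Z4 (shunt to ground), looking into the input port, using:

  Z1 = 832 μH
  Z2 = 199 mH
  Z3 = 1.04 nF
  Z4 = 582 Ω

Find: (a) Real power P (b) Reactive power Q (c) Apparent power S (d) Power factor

Step 1 — Angular frequency: ω = 2π·f = 2π·50 = 314.2 rad/s.
Step 2 — Component impedances:
  Z1: Z = jωL = j·314.2·0.000832 = 0 + j0.2614 Ω
  Z2: Z = jωL = j·314.2·0.199 = 0 + j62.52 Ω
  Z3: Z = 1/(jωC) = -j/(ω·C) = 0 - j3.061e+06 Ω
  Z4: Z = R = 582 Ω
Step 3 — Ladder network (open output): work backward from the far end, alternating series and parallel combinations. Z_in = 2.428e-07 + j62.78 Ω = 62.78∠90.0° Ω.
Step 4 — Source phasor: V = 130∠60.0° V = 65 + j112.6 V.
Step 5 — Current: I = V / Z = 1.793 - j1.035 A = 2.071∠-30.0° A.
Step 6 — Complex power: S = V·I* = 1.041e-06 + j269.2 VA.
Step 7 — Real power: P = Re(S) = 1.041e-06 W.
Step 8 — Reactive power: Q = Im(S) = 269.2 VAR.
Step 9 — Apparent power: |S| = 269.2 VA.
Step 10 — Power factor: PF = P/|S| = 3.868e-09 (lagging).

(a) P = 1.041e-06 W  (b) Q = 269.2 VAR  (c) S = 269.2 VA  (d) PF = 3.868e-09 (lagging)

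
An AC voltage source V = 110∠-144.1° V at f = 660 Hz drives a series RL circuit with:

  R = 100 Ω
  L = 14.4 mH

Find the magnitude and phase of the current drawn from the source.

Step 1 — Angular frequency: ω = 2π·f = 2π·660 = 4147 rad/s.
Step 2 — Component impedances:
  R: Z = R = 100 Ω
  L: Z = jωL = j·4147·0.0144 = 0 + j59.72 Ω
Step 3 — Series combination: Z_total = R + L = 100 + j59.72 Ω = 116.5∠30.8° Ω.
Step 4 — Source phasor: V = 110∠-144.1° V = -89.1 - j64.5 V.
Step 5 — Ohm's law: I = V / Z_total = (-89.1 - j64.5) / (100 + j59.72) = -0.9408 - j0.08324 A.
Step 6 — Convert to polar: |I| = 0.9444 A, ∠I = -174.9°.

I = 0.9444∠-174.9° A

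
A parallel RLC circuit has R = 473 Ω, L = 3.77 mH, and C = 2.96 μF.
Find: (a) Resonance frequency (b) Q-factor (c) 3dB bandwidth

Step 1 — Resonance: ω₀ = 1/√(LC) = 1/√(0.00377·2.96e-06) = 9466 rad/s.
Step 2 — f₀ = ω₀/(2π) = 1507 Hz.
Step 3 — Parallel Q: Q = R/(ω₀L) = 473/(9466·0.00377) = 13.25.
Step 4 — Bandwidth: Δω = ω₀/Q = 714.2 rad/s; BW = Δω/(2π) = 113.7 Hz.

(a) f₀ = 1507 Hz  (b) Q = 13.25  (c) BW = 113.7 Hz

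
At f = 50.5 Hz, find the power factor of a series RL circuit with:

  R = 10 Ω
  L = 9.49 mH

Step 1 — Angular frequency: ω = 2π·f = 2π·50.5 = 317.3 rad/s.
Step 2 — Component impedances:
  R: Z = R = 10 Ω
  L: Z = jωL = j·317.3·0.00949 = 0 + j3.011 Ω
Step 3 — Series combination: Z_total = R + L = 10 + j3.011 Ω = 10.44∠16.8° Ω.
Step 4 — Power factor: PF = cos(φ) = Re(Z)/|Z| = 10/10.444 = 0.9575.
Step 5 — Type: Im(Z) = 3.011 ⇒ lagging (phase φ = 16.8°).

PF = 0.9575 (lagging, φ = 16.8°)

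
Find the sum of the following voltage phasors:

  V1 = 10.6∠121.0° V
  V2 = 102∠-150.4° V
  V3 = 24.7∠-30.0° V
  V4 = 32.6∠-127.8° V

Step 1 — Convert each phasor to rectangular form:
  V1 = 10.6·(cos(121.0°) + j·sin(121.0°)) = -5.459 + j9.086 V
  V2 = 102·(cos(-150.4°) + j·sin(-150.4°)) = -88.69 - j50.38 V
  V3 = 24.7·(cos(-30.0°) + j·sin(-30.0°)) = 21.39 - j12.35 V
  V4 = 32.6·(cos(-127.8°) + j·sin(-127.8°)) = -19.98 - j25.76 V
Step 2 — Sum components: V_total = -92.74 - j79.41 V.
Step 3 — Convert to polar: |V_total| = 122.1 V, ∠V_total = -139.4°.

V_total = 122.1∠-139.4° V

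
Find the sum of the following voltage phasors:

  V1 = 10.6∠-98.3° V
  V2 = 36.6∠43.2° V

Step 1 — Convert each phasor to rectangular form:
  V1 = 10.6·(cos(-98.3°) + j·sin(-98.3°)) = -1.53 - j10.49 V
  V2 = 36.6·(cos(43.2°) + j·sin(43.2°)) = 26.68 + j25.05 V
Step 2 — Sum components: V_total = 25.15 + j14.57 V.
Step 3 — Convert to polar: |V_total| = 29.06 V, ∠V_total = 30.1°.

V_total = 29.06∠30.1° V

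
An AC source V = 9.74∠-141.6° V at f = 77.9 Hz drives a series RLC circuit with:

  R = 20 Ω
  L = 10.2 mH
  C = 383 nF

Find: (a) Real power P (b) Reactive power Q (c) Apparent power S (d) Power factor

Step 1 — Angular frequency: ω = 2π·f = 2π·77.9 = 489.5 rad/s.
Step 2 — Component impedances:
  R: Z = R = 20 Ω
  L: Z = jωL = j·489.5·0.0102 = 0 + j4.992 Ω
  C: Z = 1/(jωC) = -j/(ω·C) = 0 - j5334 Ω
Step 3 — Series combination: Z_total = R + L + C = 20 - j5329 Ω = 5329∠-89.8° Ω.
Step 4 — Source phasor: V = 9.74∠-141.6° V = -7.633 - j6.05 V.
Step 5 — Current: I = V / Z = 0.00113 - j0.001437 A = 0.001828∠-51.8° A.
Step 6 — Complex power: S = V·I* = 6.68e-05 - j0.0178 VA.
Step 7 — Real power: P = Re(S) = 6.68e-05 W.
Step 8 — Reactive power: Q = Im(S) = -0.0178 VAR.
Step 9 — Apparent power: |S| = 0.0178 VA.
Step 10 — Power factor: PF = P/|S| = 0.003753 (leading).

(a) P = 6.68e-05 W  (b) Q = -0.0178 VAR  (c) S = 0.0178 VA  (d) PF = 0.003753 (leading)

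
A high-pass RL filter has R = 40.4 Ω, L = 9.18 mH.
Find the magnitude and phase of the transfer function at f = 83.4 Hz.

Step 1 — Angular frequency: ω = 2π·83.4 = 524 rad/s.
Step 2 — Transfer function: H(jω) = jωL/(R + jωL).
Step 3 — Numerator jωL = j·4.81; denominator R + jωL = 40.4 + j4.81.
Step 4 — H = 0.01398 + j0.1174.
Step 5 — Magnitude: |H| = 0.1182 (-18.5 dB); phase: φ = 83.2°.

|H| = 0.1182 (-18.5 dB), φ = 83.2°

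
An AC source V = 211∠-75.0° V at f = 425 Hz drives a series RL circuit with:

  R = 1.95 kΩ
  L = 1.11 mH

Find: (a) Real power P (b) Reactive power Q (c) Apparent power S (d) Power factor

Step 1 — Angular frequency: ω = 2π·f = 2π·425 = 2670 rad/s.
Step 2 — Component impedances:
  R: Z = R = 1950 Ω
  L: Z = jωL = j·2670·0.00111 = 0 + j2.964 Ω
Step 3 — Series combination: Z_total = R + L = 1950 + j2.964 Ω = 1950∠0.1° Ω.
Step 4 — Source phasor: V = 211∠-75.0° V = 54.61 - j203.8 V.
Step 5 — Current: I = V / Z = 0.02785 - j0.1046 A = 0.1082∠-75.1° A.
Step 6 — Complex power: S = V·I* = 22.83 + j0.0347 VA.
Step 7 — Real power: P = Re(S) = 22.83 W.
Step 8 — Reactive power: Q = Im(S) = 0.0347 VAR.
Step 9 — Apparent power: |S| = 22.83 VA.
Step 10 — Power factor: PF = P/|S| = 1 (lagging).

(a) P = 22.83 W  (b) Q = 0.0347 VAR  (c) S = 22.83 VA  (d) PF = 1 (lagging)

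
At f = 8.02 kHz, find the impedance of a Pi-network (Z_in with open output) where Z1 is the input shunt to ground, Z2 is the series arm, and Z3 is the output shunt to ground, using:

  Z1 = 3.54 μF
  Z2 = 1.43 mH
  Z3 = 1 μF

Step 1 — Angular frequency: ω = 2π·f = 2π·8020 = 5.039e+04 rad/s.
Step 2 — Component impedances:
  Z1: Z = 1/(jωC) = -j/(ω·C) = 0 - j5.606 Ω
  Z2: Z = jωL = j·5.039e+04·0.00143 = 0 + j72.06 Ω
  Z3: Z = 1/(jωC) = -j/(ω·C) = 0 - j19.84 Ω
Step 3 — With open output, the series arm Z2 and the output shunt Z3 appear in series to ground: Z2 + Z3 = 0 + j52.21 Ω.
Step 4 — Parallel with input shunt Z1: Z_in = Z1 || (Z2 + Z3) = 0 - j6.28 Ω = 6.28∠-90.0° Ω.

Z = 0 - j6.28 Ω = 6.28∠-90.0° Ω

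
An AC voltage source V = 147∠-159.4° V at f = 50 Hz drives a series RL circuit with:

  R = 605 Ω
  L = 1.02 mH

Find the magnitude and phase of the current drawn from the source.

Step 1 — Angular frequency: ω = 2π·f = 2π·50 = 314.2 rad/s.
Step 2 — Component impedances:
  R: Z = R = 605 Ω
  L: Z = jωL = j·314.2·0.00102 = 0 + j0.3204 Ω
Step 3 — Series combination: Z_total = R + L = 605 + j0.3204 Ω = 605∠0.0° Ω.
Step 4 — Source phasor: V = 147∠-159.4° V = -137.6 - j51.72 V.
Step 5 — Ohm's law: I = V / Z_total = (-137.6 - j51.72) / (605 + j0.3204) = -0.2275 - j0.08537 A.
Step 6 — Convert to polar: |I| = 0.243 A, ∠I = -159.4°.

I = 0.243∠-159.4° A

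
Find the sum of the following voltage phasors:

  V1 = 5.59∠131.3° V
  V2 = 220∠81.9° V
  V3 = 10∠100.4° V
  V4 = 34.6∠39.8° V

Step 1 — Convert each phasor to rectangular form:
  V1 = 5.59·(cos(131.3°) + j·sin(131.3°)) = -3.689 + j4.2 V
  V2 = 220·(cos(81.9°) + j·sin(81.9°)) = 31 + j217.8 V
  V3 = 10·(cos(100.4°) + j·sin(100.4°)) = -1.805 + j9.836 V
  V4 = 34.6·(cos(39.8°) + j·sin(39.8°)) = 26.58 + j22.15 V
Step 2 — Sum components: V_total = 52.09 + j254 V.
Step 3 — Convert to polar: |V_total| = 259.3 V, ∠V_total = 78.4°.

V_total = 259.3∠78.4° V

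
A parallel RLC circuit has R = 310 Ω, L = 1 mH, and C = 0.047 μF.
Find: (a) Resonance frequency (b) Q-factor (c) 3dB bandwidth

Step 1 — Resonance: ω₀ = 1/√(LC) = 1/√(0.001·4.7e-08) = 1.459e+05 rad/s.
Step 2 — f₀ = ω₀/(2π) = 2.322e+04 Hz.
Step 3 — Parallel Q: Q = R/(ω₀L) = 310/(1.459e+05·0.001) = 2.125.
Step 4 — Bandwidth: Δω = ω₀/Q = 6.863e+04 rad/s; BW = Δω/(2π) = 1.092e+04 Hz.

(a) f₀ = 2.322e+04 Hz  (b) Q = 2.125  (c) BW = 1.092e+04 Hz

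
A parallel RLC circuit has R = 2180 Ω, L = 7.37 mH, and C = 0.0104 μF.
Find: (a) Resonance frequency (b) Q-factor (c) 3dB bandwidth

Step 1 — Resonance: ω₀ = 1/√(LC) = 1/√(0.00737·1.04e-08) = 1.142e+05 rad/s.
Step 2 — f₀ = ω₀/(2π) = 1.818e+04 Hz.
Step 3 — Parallel Q: Q = R/(ω₀L) = 2180/(1.142e+05·0.00737) = 2.59.
Step 4 — Bandwidth: Δω = ω₀/Q = 4.411e+04 rad/s; BW = Δω/(2π) = 7020 Hz.

(a) f₀ = 1.818e+04 Hz  (b) Q = 2.59  (c) BW = 7020 Hz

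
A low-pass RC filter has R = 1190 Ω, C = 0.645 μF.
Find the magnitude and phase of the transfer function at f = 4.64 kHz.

Step 1 — Angular frequency: ω = 2π·4640 = 2.915e+04 rad/s.
Step 2 — Transfer function: H(jω) = 1/(1 + jωRC).
Step 3 — Denominator: 1 + jωRC = 1 + j·2.915e+04·1190·6.45e-07 = 1 + j22.38.
Step 4 — H = 0.001993 - j0.0446.
Step 5 — Magnitude: |H| = 0.04464 (-27.0 dB); phase: φ = -87.4°.

|H| = 0.04464 (-27.0 dB), φ = -87.4°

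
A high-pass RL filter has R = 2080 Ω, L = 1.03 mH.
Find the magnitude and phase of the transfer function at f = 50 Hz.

Step 1 — Angular frequency: ω = 2π·50 = 314.2 rad/s.
Step 2 — Transfer function: H(jω) = jωL/(R + jωL).
Step 3 — Numerator jωL = j·0.3236; denominator R + jωL = 2080 + j0.3236.
Step 4 — H = 2.42e-08 + j0.0001556.
Step 5 — Magnitude: |H| = 0.0001556 (-76.2 dB); phase: φ = 90.0°.

|H| = 0.0001556 (-76.2 dB), φ = 90.0°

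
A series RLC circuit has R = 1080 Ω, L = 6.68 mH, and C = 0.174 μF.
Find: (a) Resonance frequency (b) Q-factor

Step 1 — Resonance condition Im(Z)=0 gives ω₀ = 1/√(LC).
Step 2 — ω₀ = 1/√(0.00668·1.74e-07) = 2.933e+04 rad/s.
Step 3 — f₀ = ω₀/(2π) = 4668 Hz.
Step 4 — Series Q: Q = ω₀L/R = 2.933e+04·0.00668/1080 = 0.1814.

(a) f₀ = 4668 Hz  (b) Q = 0.1814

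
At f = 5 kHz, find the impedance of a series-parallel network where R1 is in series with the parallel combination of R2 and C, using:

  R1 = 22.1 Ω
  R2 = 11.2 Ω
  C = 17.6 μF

Step 1 — Angular frequency: ω = 2π·f = 2π·5000 = 3.142e+04 rad/s.
Step 2 — Component impedances:
  R1: Z = R = 22.1 Ω
  R2: Z = R = 11.2 Ω
  C: Z = 1/(jωC) = -j/(ω·C) = 0 - j1.809 Ω
Step 3 — Parallel branch: R2 || C = 1/(1/R2 + 1/C) = 0.2846 - j1.763 Ω.
Step 4 — Series with R1: Z_total = R1 + (R2 || C) = 22.38 - j1.763 Ω = 22.45∠-4.5° Ω.

Z = 22.38 - j1.763 Ω = 22.45∠-4.5° Ω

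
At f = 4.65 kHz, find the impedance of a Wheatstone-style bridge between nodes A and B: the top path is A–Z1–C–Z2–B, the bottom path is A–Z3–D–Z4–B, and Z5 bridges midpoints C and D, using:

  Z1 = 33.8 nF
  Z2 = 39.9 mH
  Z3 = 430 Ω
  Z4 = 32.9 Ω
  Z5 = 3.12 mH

Step 1 — Angular frequency: ω = 2π·f = 2π·4650 = 2.922e+04 rad/s.
Step 2 — Component impedances:
  Z1: Z = 1/(jωC) = -j/(ω·C) = 0 - j1013 Ω
  Z2: Z = jωL = j·2.922e+04·0.0399 = 0 + j1166 Ω
  Z3: Z = R = 430 Ω
  Z4: Z = R = 32.9 Ω
  Z5: Z = jωL = j·2.922e+04·0.00312 = 0 + j91.16 Ω
Step 3 — Bridge requires nodal analysis (the Z5 bridge couples midpoints C and D, so the two paths cannot be reduced to a simple series/parallel combination). Setting node B to ground and injecting 1 A at node A, the 3-node admittance system at A, C, D solves to V_A = Z_AB = 386.1 - j165 Ω = 419.8∠-23.1° Ω.

Z = 386.1 - j165 Ω = 419.8∠-23.1° Ω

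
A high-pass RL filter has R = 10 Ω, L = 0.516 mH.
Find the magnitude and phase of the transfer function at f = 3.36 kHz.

Step 1 — Angular frequency: ω = 2π·3360 = 2.111e+04 rad/s.
Step 2 — Transfer function: H(jω) = jωL/(R + jωL).
Step 3 — Numerator jωL = j·10.89; denominator R + jωL = 10 + j10.89.
Step 4 — H = 0.5427 + j0.4982.
Step 5 — Magnitude: |H| = 0.7367 (-2.7 dB); phase: φ = 42.6°.

|H| = 0.7367 (-2.7 dB), φ = 42.6°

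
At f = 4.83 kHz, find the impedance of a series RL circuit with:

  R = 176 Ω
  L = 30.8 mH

Step 1 — Angular frequency: ω = 2π·f = 2π·4830 = 3.035e+04 rad/s.
Step 2 — Component impedances:
  R: Z = R = 176 Ω
  L: Z = jωL = j·3.035e+04·0.0308 = 0 + j934.7 Ω
Step 3 — Series combination: Z_total = R + L = 176 + j934.7 Ω = 951.1∠79.3° Ω.

Z = 176 + j934.7 Ω = 951.1∠79.3° Ω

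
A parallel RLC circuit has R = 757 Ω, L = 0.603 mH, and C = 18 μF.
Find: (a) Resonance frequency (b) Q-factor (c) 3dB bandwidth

Step 1 — Resonance: ω₀ = 1/√(LC) = 1/√(0.000603·1.8e-05) = 9599 rad/s.
Step 2 — f₀ = ω₀/(2π) = 1528 Hz.
Step 3 — Parallel Q: Q = R/(ω₀L) = 757/(9599·0.000603) = 130.8.
Step 4 — Bandwidth: Δω = ω₀/Q = 73.39 rad/s; BW = Δω/(2π) = 11.68 Hz.

(a) f₀ = 1528 Hz  (b) Q = 130.8  (c) BW = 11.68 Hz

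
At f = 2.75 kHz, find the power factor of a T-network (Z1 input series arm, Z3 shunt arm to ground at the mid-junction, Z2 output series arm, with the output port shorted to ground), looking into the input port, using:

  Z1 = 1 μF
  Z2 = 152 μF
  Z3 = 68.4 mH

Step 1 — Angular frequency: ω = 2π·f = 2π·2750 = 1.728e+04 rad/s.
Step 2 — Component impedances:
  Z1: Z = 1/(jωC) = -j/(ω·C) = 0 - j57.87 Ω
  Z2: Z = 1/(jωC) = -j/(ω·C) = 0 - j0.3808 Ω
  Z3: Z = jωL = j·1.728e+04·0.0684 = 0 + j1182 Ω
Step 3 — With the output port shorted to ground, the output series arm Z2 runs from the junction to ground; the shunt arm Z3 also runs from the junction to ground. They appear in parallel: Z3 || Z2 = 0 - j0.3809 Ω.
Step 4 — Series with input arm Z1: Z_in = Z1 + (Z3 || Z2) = 0 - j58.26 Ω = 58.26∠-90.0° Ω.
Step 5 — Power factor: PF = cos(φ) = Re(Z)/|Z| = 0/58.26 = 0.
Step 6 — Type: Im(Z) = -58.26 ⇒ leading (phase φ = -90.0°).

PF = 0 (leading, φ = -90.0°)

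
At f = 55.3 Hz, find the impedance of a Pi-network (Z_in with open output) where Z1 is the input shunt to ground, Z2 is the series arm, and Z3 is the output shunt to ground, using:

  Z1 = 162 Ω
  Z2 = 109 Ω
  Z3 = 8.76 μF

Step 1 — Angular frequency: ω = 2π·f = 2π·55.3 = 347.5 rad/s.
Step 2 — Component impedances:
  Z1: Z = R = 162 Ω
  Z2: Z = R = 109 Ω
  Z3: Z = 1/(jωC) = -j/(ω·C) = 0 - j328.5 Ω
Step 3 — With open output, the series arm Z2 and the output shunt Z3 appear in series to ground: Z2 + Z3 = 109 - j328.5 Ω.
Step 4 — Parallel with input shunt Z1: Z_in = Z1 || (Z2 + Z3) = 122.8 - j47.54 Ω = 131.7∠-21.2° Ω.

Z = 122.8 - j47.54 Ω = 131.7∠-21.2° Ω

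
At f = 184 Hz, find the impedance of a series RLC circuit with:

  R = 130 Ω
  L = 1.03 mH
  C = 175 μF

Step 1 — Angular frequency: ω = 2π·f = 2π·184 = 1156 rad/s.
Step 2 — Component impedances:
  R: Z = R = 130 Ω
  L: Z = jωL = j·1156·0.00103 = 0 + j1.191 Ω
  C: Z = 1/(jωC) = -j/(ω·C) = 0 - j4.943 Ω
Step 3 — Series combination: Z_total = R + L + C = 130 - j3.752 Ω = 130.1∠-1.7° Ω.

Z = 130 - j3.752 Ω = 130.1∠-1.7° Ω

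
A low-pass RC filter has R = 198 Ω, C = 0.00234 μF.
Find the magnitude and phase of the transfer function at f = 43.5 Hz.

Step 1 — Angular frequency: ω = 2π·43.5 = 273.3 rad/s.
Step 2 — Transfer function: H(jω) = 1/(1 + jωRC).
Step 3 — Denominator: 1 + jωRC = 1 + j·273.3·198·2.34e-09 = 1 + j0.0001266.
Step 4 — H = 1 - j0.0001266.
Step 5 — Magnitude: |H| = 1 (-0.0 dB); phase: φ = -0.0°.

|H| = 1 (-0.0 dB), φ = -0.0°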